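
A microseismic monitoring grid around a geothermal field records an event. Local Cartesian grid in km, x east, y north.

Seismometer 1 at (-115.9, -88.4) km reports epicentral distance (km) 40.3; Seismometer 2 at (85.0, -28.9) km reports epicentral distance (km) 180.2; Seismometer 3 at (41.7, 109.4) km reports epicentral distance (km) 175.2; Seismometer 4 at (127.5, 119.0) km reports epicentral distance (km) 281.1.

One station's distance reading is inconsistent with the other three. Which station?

Seismometer 3

Solve using three stations at a time. Using Seismometer 1, Seismometer 2, Seismometer 4 (subtract circle equations pairwise → linear system) gives (x, y) ≈ (-93.3, -55.0).
Distances from that point to each station vs reported:
  Seismometer 1: calculated 40.4 vs reported 40.3 → residual 0.1 km
  Seismometer 2: calculated 180.2 vs reported 180.2 → residual 0.0 km
  Seismometer 3: calculated 212.7 vs reported 175.2 → residual 37.5 km
  Seismometer 4: calculated 281.1 vs reported 281.1 → residual 0.0 km
Seismometer 1, Seismometer 2, Seismometer 4 are mutually consistent (residuals ≈ 0); Seismometer 3 is off by 37.5 km.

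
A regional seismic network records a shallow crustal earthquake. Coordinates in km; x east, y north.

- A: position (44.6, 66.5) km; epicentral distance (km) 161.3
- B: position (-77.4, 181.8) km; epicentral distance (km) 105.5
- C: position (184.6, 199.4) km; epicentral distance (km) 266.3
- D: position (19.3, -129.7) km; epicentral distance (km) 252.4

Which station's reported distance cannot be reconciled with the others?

C

Solve using three stations at a time. Using A, B, D (subtract circle equations pairwise → linear system) gives (x, y) ≈ (-115.8, 83.5).
Distances from that point to each station vs reported:
  A: calculated 161.3 vs reported 161.3 → residual 0.0 km
  B: calculated 105.5 vs reported 105.5 → residual 0.0 km
  C: calculated 322.0 vs reported 266.3 → residual 55.7 km
  D: calculated 252.4 vs reported 252.4 → residual 0.0 km
A, B, D are mutually consistent (residuals ≈ 0); C is off by 55.7 km.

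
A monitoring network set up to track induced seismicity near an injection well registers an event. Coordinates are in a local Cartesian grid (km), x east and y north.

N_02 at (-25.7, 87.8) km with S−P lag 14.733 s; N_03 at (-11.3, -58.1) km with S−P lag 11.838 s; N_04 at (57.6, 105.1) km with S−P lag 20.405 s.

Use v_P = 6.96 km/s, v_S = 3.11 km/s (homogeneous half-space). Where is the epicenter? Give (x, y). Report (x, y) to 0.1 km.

Distance from S−P lag: d = Δt · v_P v_S / (v_P − v_S) = Δt · (6.96·3.11)/(6.96−3.11) ≈ 5.6222·Δt.
So d_N_02 = 82.83, d_N_03 = 66.56, d_N_04 = 114.72 km.
Circle about each station: (x + 25.7)² + (y − 87.8)² = 82.83²; (x + 11.3)² + (y + 58.1)² = 66.56²; (x − 57.6)² + (y − 105.1)² = 114.72².
Subtracting the N_02 equation from the N_03 and N_04 equations removes the quadratic terms:
28.8 x − 291.8 y = -2435.45
166.6 x + 34.6 y = -305.43
Solving the 2×2 system: x ≈ -3.5, y ≈ 8.0 km.
Check against N_02 (with the unrounded x, y): √((x + 25.7)²+(y − 87.8)²) = 82.83 ≈ 82.83 km. ✓

x ≈ -3.5 km, y ≈ 8.0 km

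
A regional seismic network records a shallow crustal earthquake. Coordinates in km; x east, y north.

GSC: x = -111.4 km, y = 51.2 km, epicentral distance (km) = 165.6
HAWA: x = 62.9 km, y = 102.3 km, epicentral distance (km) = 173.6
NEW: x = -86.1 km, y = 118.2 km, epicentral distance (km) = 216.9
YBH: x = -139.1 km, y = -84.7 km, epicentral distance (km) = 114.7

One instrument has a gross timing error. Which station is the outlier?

HAWA

Solve using three stations at a time. Using GSC, NEW, YBH (subtract circle equations pairwise → linear system) gives (x, y) ≈ (-24.5, -89.8).
Distances from that point to each station vs reported:
  GSC: calculated 165.6 vs reported 165.6 → residual 0.0 km
  HAWA: calculated 211.0 vs reported 173.6 → residual 37.4 km
  NEW: calculated 216.9 vs reported 216.9 → residual 0.0 km
  YBH: calculated 114.7 vs reported 114.7 → residual 0.0 km
GSC, NEW, YBH are mutually consistent (residuals ≈ 0); HAWA is off by 37.4 km.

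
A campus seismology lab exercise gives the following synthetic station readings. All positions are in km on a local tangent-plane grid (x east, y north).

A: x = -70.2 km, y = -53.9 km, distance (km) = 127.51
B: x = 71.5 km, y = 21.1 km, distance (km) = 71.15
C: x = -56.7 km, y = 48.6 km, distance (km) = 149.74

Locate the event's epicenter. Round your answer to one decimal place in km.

Circle about each station: (x + 70.2)² + (y + 53.9)² = 127.51²; (x − 71.5)² + (y − 21.1)² = 71.15²; (x + 56.7)² + (y − 48.6)² = 149.74².
Subtracting the A equation from the B and C equations removes the quadratic terms:
283.4 x + 150.0 y = 8920.69
27.0 x + 205.0 y = -8419.67
Solving the 2×2 system: x ≈ 57.2, y ≈ -48.6 km.

x ≈ 57.2 km, y ≈ -48.6 km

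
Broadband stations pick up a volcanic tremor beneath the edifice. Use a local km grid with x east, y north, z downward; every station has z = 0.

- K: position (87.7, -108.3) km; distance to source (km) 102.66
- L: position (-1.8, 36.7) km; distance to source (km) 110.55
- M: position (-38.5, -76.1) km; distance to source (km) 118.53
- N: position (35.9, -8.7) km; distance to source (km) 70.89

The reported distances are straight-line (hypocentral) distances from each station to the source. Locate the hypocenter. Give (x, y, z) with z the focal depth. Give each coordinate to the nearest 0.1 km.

Each station gives a sphere (x−x_i)² + (y−y_i)² + z² = d_i² (stations at z=0).
Subtracting the K sphere from L and M: z² cancels, leaving linear equations in x and y:
-179.0 x + 290.0 y = -19752.28
-252.4 x + 64.4 y = -15657.01
Solving: x ≈ 53.001, y ≈ -35.397 km (keep extra digits for the depth step; rounded: 53.0, -35.4).
Then from the K sphere: z² = 102.66² − (x − 87.7)² − (y + 108.3)² with x = 53.001, y = -35.397, so z ≈ 63.405 ≈ 63.4 km.

(53.0, -35.4, 63.4)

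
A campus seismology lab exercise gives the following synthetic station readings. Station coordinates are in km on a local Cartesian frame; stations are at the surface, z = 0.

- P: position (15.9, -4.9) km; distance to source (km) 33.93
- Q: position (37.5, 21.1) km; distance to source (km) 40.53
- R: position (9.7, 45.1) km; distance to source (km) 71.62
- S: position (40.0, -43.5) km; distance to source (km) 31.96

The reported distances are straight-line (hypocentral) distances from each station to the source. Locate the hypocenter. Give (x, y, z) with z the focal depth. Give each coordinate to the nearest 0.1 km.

x ≈ 44.1 km, y ≈ -15.8 km, depth ≈ 15.4 km

Each station gives a sphere (x−x_i)² + (y−y_i)² + z² = d_i² (stations at z=0).
Subtracting the P sphere from Q and R: z² cancels, leaving linear equations in x and y:
43.2 x + 52.0 y = 1083.20
-12.4 x + 100.0 y = -2126.90
Solving: x ≈ 44.094, y ≈ -15.801 km (keep extra digits for the depth step; rounded: 44.1, -15.8).
Then from the P sphere: z² = 33.93² − (x − 15.9)² − (y + 4.9)² with x = 44.094, y = -15.801, so z ≈ 15.411 ≈ 15.4 km.
Check against S (with the unrounded solution): distance 31.96 ≈ 31.96 km. ✓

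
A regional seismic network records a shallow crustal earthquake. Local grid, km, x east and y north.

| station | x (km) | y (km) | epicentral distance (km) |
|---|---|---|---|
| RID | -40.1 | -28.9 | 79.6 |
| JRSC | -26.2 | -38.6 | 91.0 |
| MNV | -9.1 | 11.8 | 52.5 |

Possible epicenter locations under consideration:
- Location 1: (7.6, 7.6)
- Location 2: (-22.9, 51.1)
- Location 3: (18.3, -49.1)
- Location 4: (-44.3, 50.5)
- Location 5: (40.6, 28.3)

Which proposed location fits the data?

For each candidate, compare |candidate − station| to the reported distance:
Location 1: residuals RID 19.5, JRSC 33.8, MNV 35.3 → max 35.3 km
Location 2: residuals RID 2.2, JRSC 1.2, MNV 10.8 → max 10.8 km
Location 3: residuals RID 17.8, JRSC 45.3, MNV 14.3 → max 45.3 km
Location 4: residuals RID 0.1, JRSC 0.1, MNV 0.2 → max 0.2 km
Location 5: residuals RID 19.3, JRSC 3.5, MNV 0.1 → max 19.3 km
Only Location 4 has all residuals ≈ 0.

Location 4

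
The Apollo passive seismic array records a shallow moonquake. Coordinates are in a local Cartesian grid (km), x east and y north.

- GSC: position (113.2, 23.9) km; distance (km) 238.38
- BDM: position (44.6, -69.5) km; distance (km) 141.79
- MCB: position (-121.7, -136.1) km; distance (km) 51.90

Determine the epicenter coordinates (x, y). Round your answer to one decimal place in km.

x ≈ -95.5 km, y ≈ -91.3 km

Circle about each station: (x − 113.2)² + (y − 23.9)² = 238.38²; (x − 44.6)² + (y + 69.5)² = 141.79²; (x + 121.7)² + (y + 136.1)² = 51.90².
Subtracting pairs of circle equations eliminates x²+y² and gives linear equations (the radical axes):
-137.2 x − 186.8 y = 30154.58
-469.8 x − 320.0 y = 74080.06
Solving the 2×2 system: x ≈ -95.5, y ≈ -91.3 km.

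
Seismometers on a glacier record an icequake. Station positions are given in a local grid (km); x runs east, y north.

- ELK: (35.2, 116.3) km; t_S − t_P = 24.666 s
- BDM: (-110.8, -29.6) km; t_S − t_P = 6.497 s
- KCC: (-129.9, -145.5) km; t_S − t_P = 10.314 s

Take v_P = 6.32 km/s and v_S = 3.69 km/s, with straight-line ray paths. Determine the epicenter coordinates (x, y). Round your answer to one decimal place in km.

x ≈ -73.5 km, y ≈ -73.5 km

Distance from S−P lag: d = Δt · v_P v_S / (v_P − v_S) = Δt · (6.32·3.69)/(6.32−3.69) ≈ 8.8672·Δt.
So d_ELK = 218.72, d_BDM = 57.61, d_KCC = 91.46 km.
Circle about each station: (x − 35.2)² + (y − 116.3)² = 218.72²; (x + 110.8)² + (y + 29.6)² = 57.61²; (x + 129.9)² + (y + 145.5)² = 91.46².
Subtracting the ELK equation from the BDM and KCC equations removes the quadratic terms:
-292.0 x − 291.8 y = 42907.60
-330.2 x − 523.6 y = 62753.04
Solving the 2×2 system: x ≈ -73.5, y ≈ -73.5 km.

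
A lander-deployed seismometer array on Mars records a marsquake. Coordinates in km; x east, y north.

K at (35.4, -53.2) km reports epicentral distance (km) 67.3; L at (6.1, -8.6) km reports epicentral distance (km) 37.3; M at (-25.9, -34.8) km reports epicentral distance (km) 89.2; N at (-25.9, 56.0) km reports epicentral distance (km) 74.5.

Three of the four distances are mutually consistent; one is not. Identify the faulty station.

Solve using three stations at a time. Using K, L, N (subtract circle equations pairwise → linear system) gives (x, y) ≈ (35.7, 14.1).
Distances from that point to each station vs reported:
  K: calculated 67.3 vs reported 67.3 → residual 0.0 km
  L: calculated 37.3 vs reported 37.3 → residual 0.0 km
  M: calculated 78.6 vs reported 89.2 → residual 10.6 km
  N: calculated 74.5 vs reported 74.5 → residual 0.0 km
K, L, N are mutually consistent (residuals ≈ 0); M is off by 10.6 km.

M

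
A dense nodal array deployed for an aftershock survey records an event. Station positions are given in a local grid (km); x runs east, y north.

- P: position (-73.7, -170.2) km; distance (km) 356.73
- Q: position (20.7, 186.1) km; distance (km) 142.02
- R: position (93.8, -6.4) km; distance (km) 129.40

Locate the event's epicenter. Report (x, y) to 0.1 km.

x ≈ 142.7 km, y ≈ 113.4 km

Circle about each station: (x + 73.7)² + (y + 170.2)² = 356.73²; (x − 20.7)² + (y − 186.1)² = 142.02²; (x − 93.8)² + (y + 6.4)² = 129.40².
Subtracting the P equation from the Q and R equations removes the quadratic terms:
188.8 x + 712.6 y = 107748.58
335.0 x + 327.6 y = 84951.60
Solving the 2×2 system: x ≈ 142.7, y ≈ 113.4 km.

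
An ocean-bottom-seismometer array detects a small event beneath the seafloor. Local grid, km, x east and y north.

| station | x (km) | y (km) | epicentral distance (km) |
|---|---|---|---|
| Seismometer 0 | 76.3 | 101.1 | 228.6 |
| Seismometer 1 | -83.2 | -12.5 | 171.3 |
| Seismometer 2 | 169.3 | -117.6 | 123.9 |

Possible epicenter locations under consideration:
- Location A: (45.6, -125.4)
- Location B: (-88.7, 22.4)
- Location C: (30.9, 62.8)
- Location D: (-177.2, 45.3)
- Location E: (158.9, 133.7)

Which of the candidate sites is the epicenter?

Location A

For each candidate, compare |candidate − station| to the reported distance:
Location A: residuals Seismometer 0 0.0, Seismometer 1 0.0, Seismometer 2 0.0 → max 0.0 km
Location B: residuals Seismometer 0 45.8, Seismometer 1 136.0, Seismometer 2 169.6 → max 169.6 km
Location C: residuals Seismometer 0 169.2, Seismometer 1 34.6, Seismometer 2 103.5 → max 169.2 km
Location D: residuals Seismometer 0 31.0, Seismometer 1 61.0, Seismometer 2 259.0 → max 259.0 km
Location E: residuals Seismometer 0 139.8, Seismometer 1 111.5, Seismometer 2 127.6 → max 139.8 km
Only Location A has all residuals ≈ 0.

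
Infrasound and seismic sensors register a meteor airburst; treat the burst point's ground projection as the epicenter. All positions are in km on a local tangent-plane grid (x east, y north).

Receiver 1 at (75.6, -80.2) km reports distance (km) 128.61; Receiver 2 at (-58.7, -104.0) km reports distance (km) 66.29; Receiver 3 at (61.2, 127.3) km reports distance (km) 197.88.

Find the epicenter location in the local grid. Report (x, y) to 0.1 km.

x ≈ -46.2 km, y ≈ -38.9 km

Circle about each station: (x − 75.6)² + (y + 80.2)² = 128.61²; (x + 58.7)² + (y + 104.0)² = 66.29²; (x − 61.2)² + (y − 127.3)² = 197.88².
Subtracting the Receiver 1 equation from the Receiver 2 and Receiver 3 equations removes the quadratic terms:
-268.6 x − 47.6 y = 14260.46
-28.8 x + 415.0 y = -14812.63
Solving the 2×2 system: x ≈ -46.2, y ≈ -38.9 km.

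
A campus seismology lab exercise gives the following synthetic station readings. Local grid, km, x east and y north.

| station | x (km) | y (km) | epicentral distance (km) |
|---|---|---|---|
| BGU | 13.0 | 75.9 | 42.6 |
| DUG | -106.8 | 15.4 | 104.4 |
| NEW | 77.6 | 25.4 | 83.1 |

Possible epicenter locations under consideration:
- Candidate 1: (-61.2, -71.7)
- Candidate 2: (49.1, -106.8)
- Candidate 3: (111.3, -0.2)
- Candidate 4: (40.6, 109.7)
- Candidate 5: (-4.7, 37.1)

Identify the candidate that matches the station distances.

Candidate 5

For each candidate, compare |candidate − station| to the reported distance:
Candidate 1: residuals BGU 122.6, DUG 6.1, NEW 86.3 → max 122.6 km
Candidate 2: residuals BGU 143.6, DUG 93.7, NEW 52.1 → max 143.6 km
Candidate 3: residuals BGU 81.7, DUG 114.3, NEW 40.8 → max 114.3 km
Candidate 4: residuals BGU 1.0, DUG 70.6, NEW 9.0 → max 70.6 km
Candidate 5: residuals BGU 0.0, DUG 0.0, NEW 0.0 → max 0.0 km
Only Candidate 5 has all residuals ≈ 0.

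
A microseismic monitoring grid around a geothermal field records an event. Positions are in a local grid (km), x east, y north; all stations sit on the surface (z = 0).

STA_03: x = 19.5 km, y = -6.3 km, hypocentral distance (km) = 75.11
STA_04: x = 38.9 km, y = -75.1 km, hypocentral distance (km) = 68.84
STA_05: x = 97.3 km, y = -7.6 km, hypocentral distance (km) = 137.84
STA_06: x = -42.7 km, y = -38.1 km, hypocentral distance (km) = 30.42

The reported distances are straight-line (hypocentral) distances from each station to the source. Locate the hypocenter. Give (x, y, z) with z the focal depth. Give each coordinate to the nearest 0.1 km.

Each station gives a sphere (x−x_i)² + (y−y_i)² + z² = d_i² (stations at z=0).
Subtracting the STA_03 sphere from STA_04 and STA_05: z² cancels, leaving linear equations in x and y:
38.8 x − 137.6 y = 7635.85
155.6 x − 2.6 y = -4253.24
Solving: x ≈ -28.396, y ≈ -63.500 km (keep extra digits for the depth step; rounded: -28.4, -63.5).
Then from the STA_03 sphere: z² = 75.11² − (x − 19.5)² − (y + 6.3)² with x = -28.396, y = -63.500, so z ≈ 8.697 ≈ 8.7 km.

(-28.4, -63.5, 8.7)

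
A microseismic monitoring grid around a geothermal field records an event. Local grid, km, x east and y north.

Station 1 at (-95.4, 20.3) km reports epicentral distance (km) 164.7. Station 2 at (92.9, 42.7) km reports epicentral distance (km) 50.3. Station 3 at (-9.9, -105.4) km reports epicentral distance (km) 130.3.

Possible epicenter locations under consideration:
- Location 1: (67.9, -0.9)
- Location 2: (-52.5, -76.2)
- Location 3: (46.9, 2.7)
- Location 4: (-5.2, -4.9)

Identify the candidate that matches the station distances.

Location 1

For each candidate, compare |candidate − station| to the reported distance:
Location 1: residuals Station 1 0.0, Station 2 0.0, Station 3 0.0 → max 0.0 km
Location 2: residuals Station 1 59.1, Station 2 137.5, Station 3 78.7 → max 137.5 km
Location 3: residuals Station 1 21.3, Station 2 10.7, Station 3 8.2 → max 21.3 km
Location 4: residuals Station 1 71.0, Station 2 58.7, Station 3 29.7 → max 71.0 km
Only Location 1 has all residuals ≈ 0.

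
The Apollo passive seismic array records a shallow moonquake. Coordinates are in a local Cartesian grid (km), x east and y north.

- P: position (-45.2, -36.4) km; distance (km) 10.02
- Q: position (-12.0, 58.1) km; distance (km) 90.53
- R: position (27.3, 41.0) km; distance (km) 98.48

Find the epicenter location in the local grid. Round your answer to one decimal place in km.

Circle about each station: (x + 45.2)² + (y + 36.4)² = 10.02²; (x + 12.0)² + (y − 58.1)² = 90.53²; (x − 27.3)² + (y − 41.0)² = 98.48².
Subtracting the P equation from the Q and R equations removes the quadratic terms:
66.4 x + 189.0 y = -7943.67
145.0 x + 154.8 y = -10539.62
Solving the 2×2 system: x ≈ -44.5, y ≈ -26.4 km.
Check against P (with the unrounded x, y): √((x + 45.2)²+(y + 36.4)²) = 10.03 ≈ 10.02 km. ✓

(-44.5, -26.4)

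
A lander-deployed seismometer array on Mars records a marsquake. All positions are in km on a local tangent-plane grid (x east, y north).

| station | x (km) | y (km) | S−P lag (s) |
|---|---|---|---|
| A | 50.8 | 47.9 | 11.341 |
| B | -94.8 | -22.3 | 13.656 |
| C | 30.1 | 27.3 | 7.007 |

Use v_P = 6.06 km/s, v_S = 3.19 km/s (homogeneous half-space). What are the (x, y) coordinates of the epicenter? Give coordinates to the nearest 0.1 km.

Distance from S−P lag: d = Δt · v_P v_S / (v_P − v_S) = Δt · (6.06·3.19)/(6.06−3.19) ≈ 6.7357·Δt.
So d_A = 76.39, d_B = 91.98, d_C = 47.20 km.
Circle about each station: (x − 50.8)² + (y − 47.9)² = 76.39²; (x + 94.8)² + (y + 22.3)² = 91.98²; (x − 30.1)² + (y − 27.3)² = 47.20².
Subtracting pairs of circle equations eliminates x²+y² and gives linear equations (the radical axes):
-291.2 x − 140.4 y = 1984.39
-41.4 x − 41.2 y = 383.84
Solving the 2×2 system: x ≈ -4.5, y ≈ -4.8 km.
Check against A (with the unrounded x, y): √((x − 50.8)²+(y − 47.9)²) = 76.39 ≈ 76.39 km. ✓

x ≈ -4.5 km, y ≈ -4.8 km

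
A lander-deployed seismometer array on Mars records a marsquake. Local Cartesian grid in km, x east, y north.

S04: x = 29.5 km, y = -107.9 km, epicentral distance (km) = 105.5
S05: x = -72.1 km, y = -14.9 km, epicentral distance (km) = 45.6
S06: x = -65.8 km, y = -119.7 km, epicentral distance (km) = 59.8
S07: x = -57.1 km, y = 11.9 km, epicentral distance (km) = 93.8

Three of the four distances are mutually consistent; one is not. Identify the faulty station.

S07

Solve using three stations at a time. Using S04, S05, S06 (subtract circle equations pairwise → linear system) gives (x, y) ≈ (-64.5, -59.9).
Distances from that point to each station vs reported:
  S04: calculated 105.5 vs reported 105.5 → residual 0.0 km
  S05: calculated 45.6 vs reported 45.6 → residual 0.0 km
  S06: calculated 59.8 vs reported 59.8 → residual 0.0 km
  S07: calculated 72.2 vs reported 93.8 → residual 21.6 km
S04, S05, S06 are mutually consistent (residuals ≈ 0); S07 is off by 21.6 km.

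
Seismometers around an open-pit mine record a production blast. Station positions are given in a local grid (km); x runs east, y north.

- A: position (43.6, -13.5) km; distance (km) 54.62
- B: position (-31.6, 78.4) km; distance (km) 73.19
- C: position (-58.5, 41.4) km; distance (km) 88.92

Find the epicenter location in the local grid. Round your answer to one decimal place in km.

Circle about each station: (x − 43.6)² + (y + 13.5)² = 54.62²; (x + 31.6)² + (y − 78.4)² = 73.19²; (x + 58.5)² + (y − 41.4)² = 88.92².
Subtracting pairs of circle equations eliminates x²+y² and gives linear equations (the radical axes):
-150.4 x + 183.8 y = 2688.48
-204.2 x + 109.8 y = -1870.42
Solving the 2×2 system: x ≈ 30.4, y ≈ 39.5 km.
Check against A (with the unrounded x, y): √((x − 43.6)²+(y + 13.5)²) = 54.62 ≈ 54.62 km. ✓

(30.4, 39.5)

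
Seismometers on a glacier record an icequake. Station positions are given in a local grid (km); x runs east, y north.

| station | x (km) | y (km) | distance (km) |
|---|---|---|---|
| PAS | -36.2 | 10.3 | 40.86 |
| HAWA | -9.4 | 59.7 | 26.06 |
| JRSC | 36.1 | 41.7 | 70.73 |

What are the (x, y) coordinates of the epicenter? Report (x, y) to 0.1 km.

-34.0 km east, 51.1 km north

Circle about each station: (x + 36.2)² + (y − 10.3)² = 40.86²; (x + 9.4)² + (y − 59.7)² = 26.06²; (x − 36.1)² + (y − 41.7)² = 70.73².
Subtracting pairs of circle equations eliminates x²+y² and gives linear equations (the radical axes):
53.6 x + 98.8 y = 3226.34
144.6 x + 62.8 y = -1707.62
Solving the 2×2 system: x ≈ -34.0, y ≈ 51.1 km.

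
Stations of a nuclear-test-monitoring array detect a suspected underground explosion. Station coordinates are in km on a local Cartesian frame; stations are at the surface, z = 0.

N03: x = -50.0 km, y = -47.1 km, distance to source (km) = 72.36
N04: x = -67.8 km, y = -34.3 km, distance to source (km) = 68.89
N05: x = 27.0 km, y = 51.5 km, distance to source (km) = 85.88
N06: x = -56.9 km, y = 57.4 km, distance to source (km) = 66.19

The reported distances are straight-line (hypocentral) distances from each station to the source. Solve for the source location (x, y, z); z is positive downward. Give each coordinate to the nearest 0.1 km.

(-35.9, 10.4, 41.6)

Each station gives a sphere (x−x_i)² + (y−y_i)² + z² = d_i² (stations at z=0).
Subtracting the N03 sphere from N04 and N05: z² cancels, leaving linear equations in x and y:
-35.6 x + 25.6 y = 1545.06
154.0 x + 197.2 y = -3476.56
Solving: x ≈ -35.911, y ≈ 10.415 km (keep extra digits for the depth step; rounded: -35.9, 10.4).
Then from the N03 sphere: z² = 72.36² − (x + 50.0)² − (y + 47.1)² with x = -35.911, y = 10.415, so z ≈ 41.587 ≈ 41.6 km.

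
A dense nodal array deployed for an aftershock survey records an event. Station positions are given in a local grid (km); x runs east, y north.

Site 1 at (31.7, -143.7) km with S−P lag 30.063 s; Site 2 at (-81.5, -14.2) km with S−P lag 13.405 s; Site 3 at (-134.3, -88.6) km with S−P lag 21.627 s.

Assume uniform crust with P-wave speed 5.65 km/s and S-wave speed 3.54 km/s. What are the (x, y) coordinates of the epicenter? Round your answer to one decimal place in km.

Distance from S−P lag: d = Δt · v_P v_S / (v_P − v_S) = Δt · (5.65·3.54)/(5.65−3.54) ≈ 9.4791·Δt.
So d_Site 1 = 284.97, d_Site 2 = 127.07, d_Site 3 = 205.01 km.
Circle about each station: (x − 31.7)² + (y + 143.7)² = 284.97²; (x + 81.5)² + (y + 14.2)² = 127.07²; (x + 134.3)² + (y + 88.6)² = 205.01².
Subtracting the Site 1 equation from the Site 2 and Site 3 equations removes the quadratic terms:
-226.4 x + 259.0 y = 50250.43
-332.0 x + 110.2 y = 43410.67
Solving the 2×2 system: x ≈ -93.5, y ≈ 112.3 km.

-93.5 km east, 112.3 km north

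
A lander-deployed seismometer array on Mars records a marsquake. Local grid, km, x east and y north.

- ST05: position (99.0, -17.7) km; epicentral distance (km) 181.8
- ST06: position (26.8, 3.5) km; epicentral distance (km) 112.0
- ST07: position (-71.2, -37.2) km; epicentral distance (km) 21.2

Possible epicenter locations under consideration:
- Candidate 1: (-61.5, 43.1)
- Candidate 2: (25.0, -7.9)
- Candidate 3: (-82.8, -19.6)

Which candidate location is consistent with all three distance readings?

Candidate 3

For each candidate, compare |candidate − station| to the reported distance:
Candidate 1: residuals ST05 10.2, ST06 15.2, ST07 59.7 → max 59.7 km
Candidate 2: residuals ST05 107.2, ST06 100.5, ST07 79.4 → max 107.2 km
Candidate 3: residuals ST05 0.0, ST06 0.0, ST07 0.1 → max 0.1 km
Only Candidate 3 has all residuals ≈ 0.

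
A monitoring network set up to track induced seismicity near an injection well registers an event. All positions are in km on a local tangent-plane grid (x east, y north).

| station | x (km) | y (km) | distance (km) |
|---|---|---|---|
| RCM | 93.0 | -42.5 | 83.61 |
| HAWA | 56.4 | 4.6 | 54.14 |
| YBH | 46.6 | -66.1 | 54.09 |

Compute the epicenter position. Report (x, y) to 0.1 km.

11.2 km east, -25.2 km north

Circle about each station: (x − 93.0)² + (y + 42.5)² = 83.61²; (x − 56.4)² + (y − 4.6)² = 54.14²; (x − 46.6)² + (y + 66.1)² = 54.09².
Subtracting pairs of circle equations eliminates x²+y² and gives linear equations (the radical axes):
-73.2 x + 94.2 y = -3193.64
-92.8 x − 47.2 y = 150.42
Solving the 2×2 system: x ≈ 11.2, y ≈ -25.2 km.
Check against RCM (with the unrounded x, y): √((x − 93.0)²+(y + 42.5)²) = 83.61 ≈ 83.61 km. ✓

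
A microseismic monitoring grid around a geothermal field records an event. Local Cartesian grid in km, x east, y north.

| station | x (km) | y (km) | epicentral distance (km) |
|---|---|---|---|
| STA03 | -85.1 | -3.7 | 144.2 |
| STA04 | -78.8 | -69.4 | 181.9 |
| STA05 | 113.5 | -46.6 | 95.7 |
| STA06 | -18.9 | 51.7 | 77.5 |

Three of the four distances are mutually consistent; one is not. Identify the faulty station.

Solve using three stations at a time. Using STA03, STA05, STA06 (subtract circle equations pairwise → linear system) gives (x, y) ≈ (55.3, 29.3).
Distances from that point to each station vs reported:
  STA03: calculated 144.2 vs reported 144.2 → residual 0.0 km
  STA04: calculated 166.5 vs reported 181.9 → residual 15.4 km
  STA05: calculated 95.7 vs reported 95.7 → residual 0.0 km
  STA06: calculated 77.5 vs reported 77.5 → residual 0.0 km
STA03, STA05, STA06 are mutually consistent (residuals ≈ 0); STA04 is off by 15.4 km.

STA04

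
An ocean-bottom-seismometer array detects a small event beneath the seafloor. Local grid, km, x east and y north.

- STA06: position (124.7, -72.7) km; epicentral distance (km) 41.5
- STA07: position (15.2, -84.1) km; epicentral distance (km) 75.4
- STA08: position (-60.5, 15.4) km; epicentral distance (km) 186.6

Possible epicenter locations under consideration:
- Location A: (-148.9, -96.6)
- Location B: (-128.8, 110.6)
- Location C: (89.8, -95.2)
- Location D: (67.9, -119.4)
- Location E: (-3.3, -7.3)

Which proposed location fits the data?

For each candidate, compare |candidate − station| to the reported distance:
Location A: residuals STA06 233.1, STA07 89.2, STA08 43.9 → max 233.1 km
Location B: residuals STA06 271.3, STA07 166.8, STA08 69.4 → max 271.3 km
Location C: residuals STA06 0.0, STA07 0.0, STA08 0.0 → max 0.0 km
Location D: residuals STA06 32.0, STA07 12.0, STA08 0.4 → max 32.0 km
Location E: residuals STA06 102.2, STA07 3.6, STA08 125.1 → max 125.1 km
Only Location C has all residuals ≈ 0.

Location C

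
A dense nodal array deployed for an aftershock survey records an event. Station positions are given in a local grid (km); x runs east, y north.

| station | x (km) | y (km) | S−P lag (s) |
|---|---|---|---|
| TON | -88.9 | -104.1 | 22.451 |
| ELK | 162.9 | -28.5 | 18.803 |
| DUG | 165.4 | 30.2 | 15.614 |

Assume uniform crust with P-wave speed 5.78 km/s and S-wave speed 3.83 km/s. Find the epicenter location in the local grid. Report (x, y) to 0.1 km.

Distance from S−P lag: d = Δt · v_P v_S / (v_P − v_S) = Δt · (5.78·3.83)/(5.78−3.83) ≈ 11.3525·Δt.
So d_TON = 254.88, d_ELK = 213.46, d_DUG = 177.26 km.
Circle about each station: (x + 88.9)² + (y + 104.1)² = 254.88²; (x − 162.9)² + (y + 28.5)² = 213.46²; (x − 165.4)² + (y − 30.2)² = 177.26².
Subtracting pairs of circle equations eliminates x²+y² and gives linear equations (the radical axes):
503.6 x + 151.2 y = 28007.28
508.6 x + 268.6 y = 43071.89
Solving the 2×2 system: x ≈ 17.3, y ≈ 127.6 km.
Check against TON (with the unrounded x, y): √((x + 88.9)²+(y + 104.1)²) = 254.87 ≈ 254.88 km. ✓

x ≈ 17.3 km, y ≈ 127.6 km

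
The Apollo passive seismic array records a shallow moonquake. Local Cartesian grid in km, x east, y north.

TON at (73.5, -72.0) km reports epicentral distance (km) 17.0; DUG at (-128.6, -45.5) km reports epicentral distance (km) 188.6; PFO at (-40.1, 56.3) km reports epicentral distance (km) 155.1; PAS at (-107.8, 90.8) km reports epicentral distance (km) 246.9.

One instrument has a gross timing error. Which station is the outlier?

Solve using three stations at a time. Using TON, DUG, PFO (subtract circle equations pairwise → linear system) gives (x, y) ≈ (59.2, -62.8).
Distances from that point to each station vs reported:
  TON: calculated 17.0 vs reported 17.0 → residual 0.0 km
  DUG: calculated 188.6 vs reported 188.6 → residual 0.0 km
  PFO: calculated 155.1 vs reported 155.1 → residual 0.0 km
  PAS: calculated 226.9 vs reported 246.9 → residual 20.0 km
TON, DUG, PFO are mutually consistent (residuals ≈ 0); PAS is off by 20.0 km.

PAS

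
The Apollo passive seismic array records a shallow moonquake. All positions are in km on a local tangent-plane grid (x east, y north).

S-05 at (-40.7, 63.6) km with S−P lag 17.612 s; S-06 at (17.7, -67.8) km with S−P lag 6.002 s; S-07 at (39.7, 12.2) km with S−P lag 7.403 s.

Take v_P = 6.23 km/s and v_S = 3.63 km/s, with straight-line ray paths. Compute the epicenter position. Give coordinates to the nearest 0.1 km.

x ≈ 65.5 km, y ≈ -46.8 km

Distance from S−P lag: d = Δt · v_P v_S / (v_P − v_S) = Δt · (6.23·3.63)/(6.23−3.63) ≈ 8.6980·Δt.
So d_S-05 = 153.19, d_S-06 = 52.21, d_S-07 = 64.39 km.
Circle about each station: (x + 40.7)² + (y − 63.6)² = 153.19²; (x − 17.7)² + (y + 67.8)² = 52.21²; (x − 39.7)² + (y − 12.2)² = 64.39².
Subtracting pairs of circle equations eliminates x²+y² and gives linear equations (the radical axes):
116.8 x − 262.8 y = 19949.97
160.8 x − 102.8 y = 15344.58
Solving the 2×2 system: x ≈ 65.5, y ≈ -46.8 km.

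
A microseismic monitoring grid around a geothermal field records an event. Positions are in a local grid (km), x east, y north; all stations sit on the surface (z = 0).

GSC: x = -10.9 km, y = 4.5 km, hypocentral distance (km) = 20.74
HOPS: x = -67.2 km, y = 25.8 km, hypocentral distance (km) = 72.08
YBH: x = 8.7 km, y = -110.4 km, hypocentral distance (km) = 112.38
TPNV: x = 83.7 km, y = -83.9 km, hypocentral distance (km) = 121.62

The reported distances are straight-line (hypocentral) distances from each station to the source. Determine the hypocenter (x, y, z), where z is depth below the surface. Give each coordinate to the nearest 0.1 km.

(-2.5, -0.1, 18.4)

Each station gives a sphere (x−x_i)² + (y−y_i)² + z² = d_i² (stations at z=0).
Subtracting the GSC sphere from HOPS and YBH: z² cancels, leaving linear equations in x and y:
-112.6 x + 42.6 y = 277.04
39.2 x − 229.8 y = -74.33
Solving: x ≈ -2.499, y ≈ -0.103 km (keep extra digits for the depth step; rounded: -2.5, -0.1).
Then from the GSC sphere: z² = 20.74² − (x + 10.9)² − (y − 4.5)² with x = -2.499, y = -0.103, so z ≈ 18.395 ≈ 18.4 km.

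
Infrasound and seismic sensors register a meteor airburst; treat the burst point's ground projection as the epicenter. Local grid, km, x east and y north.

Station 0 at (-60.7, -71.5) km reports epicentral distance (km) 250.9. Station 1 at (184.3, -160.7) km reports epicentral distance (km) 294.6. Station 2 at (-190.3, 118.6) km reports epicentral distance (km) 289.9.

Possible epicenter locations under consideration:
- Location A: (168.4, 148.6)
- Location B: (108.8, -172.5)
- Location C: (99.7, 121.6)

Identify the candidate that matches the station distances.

For each candidate, compare |candidate − station| to the reported distance:
Location A: residuals Station 0 66.8, Station 1 15.1, Station 2 70.1 → max 70.1 km
Location B: residuals Station 0 53.6, Station 1 218.2, Station 2 127.5 → max 218.2 km
Location C: residuals Station 0 0.1, Station 1 0.1, Station 2 0.1 → max 0.1 km
Only Location C has all residuals ≈ 0.

Location C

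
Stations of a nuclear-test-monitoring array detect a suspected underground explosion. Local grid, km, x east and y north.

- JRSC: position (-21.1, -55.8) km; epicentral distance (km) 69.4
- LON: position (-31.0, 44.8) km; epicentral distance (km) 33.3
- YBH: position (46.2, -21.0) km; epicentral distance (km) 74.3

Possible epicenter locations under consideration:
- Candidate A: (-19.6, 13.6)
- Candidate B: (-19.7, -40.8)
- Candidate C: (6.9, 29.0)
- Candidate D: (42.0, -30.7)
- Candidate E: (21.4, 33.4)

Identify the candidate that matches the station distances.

Candidate A

For each candidate, compare |candidate − station| to the reported distance:
Candidate A: residuals JRSC 0.0, LON 0.1, YBH 0.0 → max 0.1 km
Candidate B: residuals JRSC 54.3, LON 53.0, YBH 5.5 → max 54.3 km
Candidate C: residuals JRSC 19.9, LON 7.8, YBH 10.7 → max 19.9 km
Candidate D: residuals JRSC 1.5, LON 71.7, YBH 63.7 → max 71.7 km
Candidate E: residuals JRSC 29.4, LON 20.3, YBH 14.5 → max 29.4 km
Only Candidate A has all residuals ≈ 0.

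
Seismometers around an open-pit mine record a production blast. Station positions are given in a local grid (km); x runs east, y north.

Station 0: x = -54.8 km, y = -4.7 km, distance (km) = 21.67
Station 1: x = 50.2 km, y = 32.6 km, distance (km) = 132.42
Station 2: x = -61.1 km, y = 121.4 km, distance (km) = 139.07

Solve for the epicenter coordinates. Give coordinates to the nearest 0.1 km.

Circle about each station: (x + 54.8)² + (y + 4.7)² = 21.67²; (x − 50.2)² + (y − 32.6)² = 132.42²; (x + 61.1)² + (y − 121.4)² = 139.07².
Subtracting the Station 0 equation from the Station 1 and Station 2 equations removes the quadratic terms:
210.0 x + 74.6 y = -16507.80
-12.6 x + 252.2 y = -3424.84
Solving the 2×2 system: x ≈ -72.5, y ≈ -17.2 km.

x ≈ -72.5 km, y ≈ -17.2 km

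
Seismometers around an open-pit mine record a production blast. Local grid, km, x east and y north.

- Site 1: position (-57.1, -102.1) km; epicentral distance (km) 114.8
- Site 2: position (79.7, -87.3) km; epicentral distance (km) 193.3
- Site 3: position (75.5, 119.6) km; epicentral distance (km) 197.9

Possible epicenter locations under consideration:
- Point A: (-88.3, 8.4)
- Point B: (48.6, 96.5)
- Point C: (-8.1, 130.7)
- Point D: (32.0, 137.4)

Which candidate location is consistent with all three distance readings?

Point A

For each candidate, compare |candidate − station| to the reported distance:
Point A: residuals Site 1 0.0, Site 2 0.0, Site 3 0.1 → max 0.1 km
Point B: residuals Site 1 110.2, Site 2 6.9, Site 3 162.4 → max 162.4 km
Point C: residuals Site 1 123.1, Site 2 41.7, Site 3 113.6 → max 123.1 km
Point D: residuals Site 1 140.7, Site 2 36.4, Site 3 150.9 → max 150.9 km
Only Point A has all residuals ≈ 0.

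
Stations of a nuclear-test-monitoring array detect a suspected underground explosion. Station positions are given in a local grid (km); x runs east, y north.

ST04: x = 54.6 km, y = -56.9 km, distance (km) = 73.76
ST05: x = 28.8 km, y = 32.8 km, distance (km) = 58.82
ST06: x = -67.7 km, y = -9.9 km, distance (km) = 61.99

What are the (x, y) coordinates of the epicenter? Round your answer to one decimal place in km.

x ≈ -5.9 km, y ≈ -14.7 km

Circle about each station: (x − 54.6)² + (y + 56.9)² = 73.76²; (x − 28.8)² + (y − 32.8)² = 58.82²; (x + 67.7)² + (y + 9.9)² = 61.99².
Subtracting pairs of circle equations eliminates x²+y² and gives linear equations (the radical axes):
-51.6 x + 179.4 y = -2332.74
-244.6 x + 94.0 y = 60.31
Solving the 2×2 system: x ≈ -5.9, y ≈ -14.7 km.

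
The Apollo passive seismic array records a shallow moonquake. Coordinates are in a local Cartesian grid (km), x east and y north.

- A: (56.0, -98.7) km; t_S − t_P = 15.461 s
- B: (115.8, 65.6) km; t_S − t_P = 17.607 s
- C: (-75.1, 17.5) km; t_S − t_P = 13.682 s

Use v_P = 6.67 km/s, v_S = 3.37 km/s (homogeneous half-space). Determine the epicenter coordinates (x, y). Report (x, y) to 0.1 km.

16.2 km east, -1.2 km north

Distance from S−P lag: d = Δt · v_P v_S / (v_P − v_S) = Δt · (6.67·3.37)/(6.67−3.37) ≈ 6.8115·Δt.
So d_A = 105.31, d_B = 119.93, d_C = 93.19 km.
Circle about each station: (x − 56.0)² + (y + 98.7)² = 105.31²; (x − 115.8)² + (y − 65.6)² = 119.93²; (x + 75.1)² + (y − 17.5)² = 93.19².
Subtracting the A equation from the B and C equations removes the quadratic terms:
119.6 x + 328.6 y = 1542.30
-262.2 x + 232.4 y = -4525.61
Solving the 2×2 system: x ≈ 16.2, y ≈ -1.2 km.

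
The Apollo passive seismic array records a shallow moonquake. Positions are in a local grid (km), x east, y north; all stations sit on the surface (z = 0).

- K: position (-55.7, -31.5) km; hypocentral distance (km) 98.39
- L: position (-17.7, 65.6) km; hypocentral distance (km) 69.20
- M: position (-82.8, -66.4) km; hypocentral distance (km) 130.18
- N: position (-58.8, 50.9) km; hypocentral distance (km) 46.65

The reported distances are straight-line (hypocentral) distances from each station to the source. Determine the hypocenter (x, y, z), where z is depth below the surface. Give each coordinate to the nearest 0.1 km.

Each station gives a sphere (x−x_i)² + (y−y_i)² + z² = d_i² (stations at z=0).
Subtracting the K sphere from L and M: z² cancels, leaving linear equations in x and y:
76.0 x + 194.2 y = 5413.86
-54.2 x − 69.8 y = -96.18
Solving: x ≈ -68.803, y ≈ 54.804 km (keep extra digits for the depth step; rounded: -68.8, 54.8).
Then from the K sphere: z² = 98.39² − (x + 55.7)² − (y + 31.5)² with x = -68.803, y = 54.804, so z ≈ 45.393 ≈ 45.4 km.

(-68.8, 54.8, 45.4)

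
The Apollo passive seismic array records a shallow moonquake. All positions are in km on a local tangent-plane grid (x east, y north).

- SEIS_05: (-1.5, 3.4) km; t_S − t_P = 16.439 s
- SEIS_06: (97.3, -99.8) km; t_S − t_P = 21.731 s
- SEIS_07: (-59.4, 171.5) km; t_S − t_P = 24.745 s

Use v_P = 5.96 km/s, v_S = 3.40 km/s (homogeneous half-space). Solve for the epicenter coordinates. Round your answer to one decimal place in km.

109.2 km east, 71.8 km north

Distance from S−P lag: d = Δt · v_P v_S / (v_P − v_S) = Δt · (5.96·3.40)/(5.96−3.40) ≈ 7.9156·Δt.
So d_SEIS_05 = 130.12, d_SEIS_06 = 172.01, d_SEIS_07 = 195.87 km.
Circle about each station: (x + 1.5)² + (y − 3.4)² = 130.12²; (x − 97.3)² + (y + 99.8)² = 172.01²; (x + 59.4)² + (y − 171.5)² = 195.87².
Subtracting the SEIS_05 equation from the SEIS_06 and SEIS_07 equations removes the quadratic terms:
197.6 x − 206.4 y = 6757.29
-115.8 x + 336.2 y = 11492.96
Solving the 2×2 system: x ≈ 109.2, y ≈ 71.8 km.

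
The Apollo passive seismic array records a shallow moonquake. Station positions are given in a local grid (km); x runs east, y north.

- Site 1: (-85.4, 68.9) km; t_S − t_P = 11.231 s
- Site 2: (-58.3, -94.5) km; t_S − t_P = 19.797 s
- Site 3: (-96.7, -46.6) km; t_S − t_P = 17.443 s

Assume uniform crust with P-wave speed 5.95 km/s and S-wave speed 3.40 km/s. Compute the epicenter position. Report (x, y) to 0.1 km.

x ≈ 1.8 km, y ≈ 50.6 km

Distance from S−P lag: d = Δt · v_P v_S / (v_P − v_S) = Δt · (5.95·3.40)/(5.95−3.40) ≈ 7.9333·Δt.
So d_Site 1 = 89.10, d_Site 2 = 157.06, d_Site 3 = 138.38 km.
Circle about each station: (x + 85.4)² + (y − 68.9)² = 89.10²; (x + 58.3)² + (y + 94.5)² = 157.06²; (x + 96.7)² + (y + 46.6)² = 138.38².
Subtracting the Site 1 equation from the Site 2 and Site 3 equations removes the quadratic terms:
54.2 x − 326.8 y = -16440.26
-22.6 x − 231.0 y = -11728.13
Solving the 2×2 system: x ≈ 1.8, y ≈ 50.6 km.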